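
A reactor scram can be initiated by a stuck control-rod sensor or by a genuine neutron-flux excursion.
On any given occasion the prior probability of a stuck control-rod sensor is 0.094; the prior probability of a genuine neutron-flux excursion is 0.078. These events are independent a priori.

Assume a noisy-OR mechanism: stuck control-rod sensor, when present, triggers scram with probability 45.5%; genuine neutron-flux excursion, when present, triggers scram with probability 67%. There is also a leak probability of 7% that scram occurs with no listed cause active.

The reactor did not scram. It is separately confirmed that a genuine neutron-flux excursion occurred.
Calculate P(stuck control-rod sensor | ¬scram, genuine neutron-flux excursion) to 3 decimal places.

Under noisy-OR, P(scram | causes) = 1 − (1−0.07)·∏(1−qᵢ) over the active causes.
P(¬scram | genuine neutron-flux excursion) = 0.3069*0.906 + 0.16726*0.094 = 0.278051 + 0.015722 = 0.293773
Of this, 0.015722 comes from 0.16726*0.094 (the stuck control-rod sensor=true cases).
P(stuck control-rod sensor | ¬scram, genuine neutron-flux excursion) = 0.015722 / 0.293773 ≈ 0.054

P(stuck control-rod sensor | ¬scram, genuine neutron-flux excursion) ≈ 0.054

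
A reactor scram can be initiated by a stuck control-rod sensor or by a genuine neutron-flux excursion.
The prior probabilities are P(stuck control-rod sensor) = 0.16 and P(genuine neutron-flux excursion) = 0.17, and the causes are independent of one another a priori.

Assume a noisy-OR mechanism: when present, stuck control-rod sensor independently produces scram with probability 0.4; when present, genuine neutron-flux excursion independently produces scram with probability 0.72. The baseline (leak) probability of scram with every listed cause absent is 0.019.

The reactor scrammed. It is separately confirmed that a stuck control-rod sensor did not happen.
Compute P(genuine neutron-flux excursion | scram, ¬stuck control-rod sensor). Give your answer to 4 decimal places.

Under noisy-OR, P(scram | causes) = 1 − (1−0.019)·∏(1−qᵢ) over the active causes.
For the numerator, keep only genuine neutron-flux excursion=true terms: 0.72532×0.17 = 0.123304
Normalizer over all consistent configurations: 0.019×0.83 + 0.72532×0.17 = 0.139074
P(genuine neutron-flux excursion | scram, ¬stuck control-rod sensor) = 0.123304/0.139074 ≈ 0.8866

P(genuine neutron-flux excursion | scram, ¬stuck control-rod sensor) ≈ 0.8866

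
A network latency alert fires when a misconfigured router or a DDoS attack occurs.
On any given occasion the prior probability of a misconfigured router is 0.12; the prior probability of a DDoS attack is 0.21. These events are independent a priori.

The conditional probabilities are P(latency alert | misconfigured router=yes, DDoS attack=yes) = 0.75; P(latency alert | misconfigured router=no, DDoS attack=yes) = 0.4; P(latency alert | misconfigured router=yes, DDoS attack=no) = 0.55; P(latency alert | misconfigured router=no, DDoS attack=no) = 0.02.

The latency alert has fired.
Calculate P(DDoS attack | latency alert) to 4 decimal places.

P(DDoS attack | latency alert) ≈ 0.5843

For the numerator, keep only DDoS attack=true terms: 0.073920 + 0.018900 = 0.092820
The normalizing constant is 0.02×0.88×0.79 + 0.4×0.88×0.21 + 0.55×0.12×0.79 + 0.75×0.12×0.21 = 0.158864
Posterior = 0.092820 / 0.158864 ≈ 0.5843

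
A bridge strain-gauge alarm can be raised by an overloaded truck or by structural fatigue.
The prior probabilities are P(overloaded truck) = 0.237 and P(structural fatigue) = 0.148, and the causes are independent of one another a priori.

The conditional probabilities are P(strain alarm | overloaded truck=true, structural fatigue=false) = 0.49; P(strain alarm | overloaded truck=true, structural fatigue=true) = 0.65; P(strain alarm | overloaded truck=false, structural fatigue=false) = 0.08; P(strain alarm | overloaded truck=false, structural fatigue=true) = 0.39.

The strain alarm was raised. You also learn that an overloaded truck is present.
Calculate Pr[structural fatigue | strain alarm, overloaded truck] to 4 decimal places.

By total probability over both values of structural fatigue:
  P(strain alarm | overloaded truck) = 0.49·0.852 + 0.65·0.148
        = 0.417480 + 0.096200 = 0.513680
Configurations with structural fatigue contribute 0.096200, so
  P(structural fatigue | strain alarm, overloaded truck) = 0.096200 / 0.513680 ≈ 0.1873

Pr[structural fatigue | strain alarm, overloaded truck] ≈ 0.1873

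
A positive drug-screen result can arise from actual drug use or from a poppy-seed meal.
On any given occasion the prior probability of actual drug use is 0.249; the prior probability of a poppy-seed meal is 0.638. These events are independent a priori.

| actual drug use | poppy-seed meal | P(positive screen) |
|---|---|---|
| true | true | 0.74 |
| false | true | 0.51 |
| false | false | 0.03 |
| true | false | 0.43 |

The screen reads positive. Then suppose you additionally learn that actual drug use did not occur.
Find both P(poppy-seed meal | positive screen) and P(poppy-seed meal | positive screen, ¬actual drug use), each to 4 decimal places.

P(poppy-seed meal | positive screen) ≈ 0.8852; P(poppy-seed meal | positive screen, ¬actual drug use) ≈ 0.9677

For the numerator, keep only poppy-seed meal=true terms: 0.244360 + 0.117558 = 0.361918
Denominator P(positive screen): 0.03·0.751·0.362 + 0.51·0.751·0.638 + 0.43·0.249·0.362 + 0.74·0.249·0.638 = 0.408833
Posterior = 0.361918 / 0.408833 ≈ 0.8852

Now condition on the additional information:
For the numerator, keep only poppy-seed meal=true terms: 0.51·0.638 = 0.325380
Denominator P(positive screen | ¬actual drug use): 0.03·0.362 + 0.51·0.638 = 0.336240
P(poppy-seed meal | positive screen, ¬actual drug use) = 0.325380/0.336240 ≈ 0.9677
With actual drug use excluded, poppy-seed meal must carry more of the explanatory weight for the positive screen.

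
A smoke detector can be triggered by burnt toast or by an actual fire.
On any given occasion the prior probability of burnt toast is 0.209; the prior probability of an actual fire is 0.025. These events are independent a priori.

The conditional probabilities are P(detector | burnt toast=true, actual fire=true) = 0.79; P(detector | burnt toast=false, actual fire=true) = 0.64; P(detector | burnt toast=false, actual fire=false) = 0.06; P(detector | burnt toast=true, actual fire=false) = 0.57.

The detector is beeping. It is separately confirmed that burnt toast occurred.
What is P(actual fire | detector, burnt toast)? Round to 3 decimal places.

P(actual fire | detector, burnt toast) ≈ 0.034

For the numerator, keep only actual fire=true terms: 0.79×0.025 = 0.019750
The normalizing constant is 0.57×0.975 + 0.79×0.025 = 0.575500
P(actual fire | detector, burnt toast) = 0.019750/0.575500 ≈ 0.034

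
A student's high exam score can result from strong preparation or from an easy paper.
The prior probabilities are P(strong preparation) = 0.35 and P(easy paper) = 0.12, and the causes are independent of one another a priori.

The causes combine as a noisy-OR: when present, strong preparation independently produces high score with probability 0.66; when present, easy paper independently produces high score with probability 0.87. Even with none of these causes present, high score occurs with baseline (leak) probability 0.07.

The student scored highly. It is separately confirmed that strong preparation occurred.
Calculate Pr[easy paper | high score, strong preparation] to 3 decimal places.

Pr[easy paper | high score, strong preparation] ≈ 0.161

Under noisy-OR, P(high score | causes) = 1 − (1−0.07)·∏(1−qᵢ) over the active causes.
P(high score | strong preparation) = 0.6838×0.88 + 0.958894×0.12 = 0.601744 + 0.115067 = 0.716811
Restricting to configurations with easy paper present: 0.958894×0.12 = 0.115067.
Hence the posterior is 0.115067/0.716811 ≈ 0.161.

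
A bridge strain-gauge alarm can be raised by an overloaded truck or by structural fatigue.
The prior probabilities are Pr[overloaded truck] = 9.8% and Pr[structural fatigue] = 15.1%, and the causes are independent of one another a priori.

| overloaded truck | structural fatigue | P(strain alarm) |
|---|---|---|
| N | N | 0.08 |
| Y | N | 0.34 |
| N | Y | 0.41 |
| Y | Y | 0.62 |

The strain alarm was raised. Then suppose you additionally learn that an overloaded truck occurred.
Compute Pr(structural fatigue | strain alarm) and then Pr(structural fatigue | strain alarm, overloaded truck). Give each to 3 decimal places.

Weight on structural fatigue=true, given the evidence: 0.055843 + 0.009175 = 0.065018
Denominator P(strain alarm): 0.08×0.902×0.849 + 0.41×0.902×0.151 + 0.34×0.098×0.849 + 0.62×0.098×0.151 = 0.154571
P(structural fatigue | strain alarm) = 0.065018/0.154571 ≈ 0.421

With the extra evidence:
By total probability over both values of structural fatigue:
  P(strain alarm | overloaded truck) = 0.34·0.849 + 0.62·0.151
        = 0.288660 + 0.093620 = 0.382280
The terms with structural fatigue present sum to 0.093620, so
  P(structural fatigue | strain alarm, overloaded truck) = 0.093620 / 0.382280 ≈ 0.245

Pr(structural fatigue | strain alarm) ≈ 0.421; Pr(structural fatigue | strain alarm, overloaded truck) ≈ 0.245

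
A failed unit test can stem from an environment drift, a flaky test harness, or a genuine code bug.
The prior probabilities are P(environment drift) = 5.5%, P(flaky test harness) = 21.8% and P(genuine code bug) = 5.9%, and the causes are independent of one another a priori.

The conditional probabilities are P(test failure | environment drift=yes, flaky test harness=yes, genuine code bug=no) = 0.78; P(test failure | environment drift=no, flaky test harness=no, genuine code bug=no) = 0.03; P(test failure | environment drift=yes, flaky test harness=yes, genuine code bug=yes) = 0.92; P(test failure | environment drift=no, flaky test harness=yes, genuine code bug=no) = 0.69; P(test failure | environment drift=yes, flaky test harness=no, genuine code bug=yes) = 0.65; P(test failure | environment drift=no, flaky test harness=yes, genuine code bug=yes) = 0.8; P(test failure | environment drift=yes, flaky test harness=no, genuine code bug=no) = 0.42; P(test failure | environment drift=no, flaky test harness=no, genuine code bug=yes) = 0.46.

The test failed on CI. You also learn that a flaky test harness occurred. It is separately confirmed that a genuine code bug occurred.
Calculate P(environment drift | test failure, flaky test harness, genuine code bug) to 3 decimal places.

P(test failure | flaky test harness, genuine code bug) = 0.8·0.945 + 0.92·0.055 = 0.756000 + 0.050600 = 0.806600
Restricting to configurations with environment drift present: 0.92·0.055 = 0.050600.
So P(environment drift | test failure, flaky test harness, genuine code bug) = 0.050600/0.806600 ≈ 0.063.

P(environment drift | test failure, flaky test harness, genuine code bug) ≈ 0.063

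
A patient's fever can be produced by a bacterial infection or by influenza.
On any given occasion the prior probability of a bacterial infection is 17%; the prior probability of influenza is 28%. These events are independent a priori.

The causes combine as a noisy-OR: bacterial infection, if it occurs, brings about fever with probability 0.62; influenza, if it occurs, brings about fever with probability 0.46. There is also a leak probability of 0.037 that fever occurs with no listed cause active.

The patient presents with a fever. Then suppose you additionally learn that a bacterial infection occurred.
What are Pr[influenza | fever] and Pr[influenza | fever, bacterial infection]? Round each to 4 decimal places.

Pr[influenza | fever] ≈ 0.6003; Pr[influenza | fever, bacterial infection] ≈ 0.3298

Under noisy-OR, P(fever | causes) = 1 − (1−0.037)·∏(1−qᵢ) over the active causes.
Enumerate the 4 (bacterial infection, influenza) configurations and weight by the priors:
  P(fever) = 0.037*0.83*0.72 + 0.47998*0.83*0.28 + 0.63406*0.17*0.72 + 0.802392*0.17*0.28
        = 0.022111 + 0.111547 + 0.077609 + 0.038194 = 0.249461
Keeping only the influenza-present terms gives 0.149741, so
  P(influenza | fever) = 0.149741 / 0.249461 ≈ 0.6003

Now also conditioning on bacterial infection=true:
Enumerate both values of influenza and weight by the priors:
  P(fever | bacterial infection) = 0.63406·0.72 + 0.802392·0.28
        = 0.456523 + 0.224670 = 0.681193
Keeping only the influenza-present terms gives 0.224670, so
  P(influenza | fever, bacterial infection) = 0.224670 / 0.681193 ≈ 0.3298
The drop from 0.6003 to 0.3298 is the explaining-away (discounting) effect.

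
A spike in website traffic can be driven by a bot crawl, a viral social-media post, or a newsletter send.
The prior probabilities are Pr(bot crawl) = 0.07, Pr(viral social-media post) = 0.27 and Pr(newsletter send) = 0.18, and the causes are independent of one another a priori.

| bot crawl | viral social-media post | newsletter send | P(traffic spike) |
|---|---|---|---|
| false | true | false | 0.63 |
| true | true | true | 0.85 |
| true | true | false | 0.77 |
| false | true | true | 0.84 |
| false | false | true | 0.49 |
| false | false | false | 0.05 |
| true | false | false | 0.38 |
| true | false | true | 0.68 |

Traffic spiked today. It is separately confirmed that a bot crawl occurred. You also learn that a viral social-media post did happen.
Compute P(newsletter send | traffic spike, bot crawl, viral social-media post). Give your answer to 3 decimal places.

P(newsletter send | traffic spike, bot crawl, viral social-media post) ≈ 0.195

Enumerate both values of newsletter send and weight by the priors:
  P(traffic spike | bot crawl, viral social-media post) = 0.77·0.82 + 0.85·0.18
        = 0.631400 + 0.153000 = 0.784400
The terms with newsletter send present sum to 0.153000, so
  P(newsletter send | traffic spike, bot crawl, viral social-media post) = 0.153000 / 0.784400 ≈ 0.195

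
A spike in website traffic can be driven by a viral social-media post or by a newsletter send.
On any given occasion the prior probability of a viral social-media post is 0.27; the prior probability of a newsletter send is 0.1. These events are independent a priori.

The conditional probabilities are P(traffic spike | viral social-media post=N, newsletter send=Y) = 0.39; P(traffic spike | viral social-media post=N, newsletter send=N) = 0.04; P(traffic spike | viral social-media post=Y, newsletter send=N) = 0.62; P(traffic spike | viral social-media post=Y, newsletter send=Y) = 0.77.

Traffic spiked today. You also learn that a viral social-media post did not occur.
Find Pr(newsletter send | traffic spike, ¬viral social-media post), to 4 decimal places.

Sum P(traffic spike|·) weighted by the priors over both values of newsletter send:
  P(traffic spike | ¬viral social-media post) = 0.04×0.9 + 0.39×0.1
        = 0.036000 + 0.039000 = 0.075000
Configurations with newsletter send contribute 0.039000, so
  P(newsletter send | traffic spike, ¬viral social-media post) = 0.039000 / 0.075000 ≈ 0.5200

Pr(newsletter send | traffic spike, ¬viral social-media post) ≈ 0.5200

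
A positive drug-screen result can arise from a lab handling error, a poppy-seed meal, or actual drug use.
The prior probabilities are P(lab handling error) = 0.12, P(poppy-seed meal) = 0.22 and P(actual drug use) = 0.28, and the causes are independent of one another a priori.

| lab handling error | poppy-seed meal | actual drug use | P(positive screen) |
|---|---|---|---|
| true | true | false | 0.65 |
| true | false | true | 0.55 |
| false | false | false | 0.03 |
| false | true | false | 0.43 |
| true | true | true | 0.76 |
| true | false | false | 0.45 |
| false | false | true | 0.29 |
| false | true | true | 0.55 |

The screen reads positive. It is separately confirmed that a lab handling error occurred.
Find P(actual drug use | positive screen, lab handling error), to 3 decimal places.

P(positive screen | lab handling error) = 0.45·0.78·0.72 + 0.55·0.78·0.28 + 0.65·0.22·0.72 + 0.76·0.22·0.28 = 0.252720 + 0.120120 + 0.102960 + 0.046816 = 0.522616
The actual drug use-present share is 0.120120 + 0.046816 = 0.166936.
Hence the posterior is 0.166936/0.522616 ≈ 0.319.

P(actual drug use | positive screen, lab handling error) ≈ 0.319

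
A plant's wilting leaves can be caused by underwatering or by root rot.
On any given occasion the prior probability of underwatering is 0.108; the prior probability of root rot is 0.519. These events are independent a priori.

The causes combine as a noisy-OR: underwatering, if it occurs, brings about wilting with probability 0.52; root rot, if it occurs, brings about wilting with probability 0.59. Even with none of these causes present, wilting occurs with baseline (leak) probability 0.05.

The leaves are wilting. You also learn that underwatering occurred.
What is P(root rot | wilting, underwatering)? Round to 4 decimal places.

P(root rot | wilting, underwatering) ≈ 0.6172

Under noisy-OR, P(wilting | causes) = 1 − (1−0.05)·∏(1−qᵢ) over the active causes.
For the numerator, keep only root rot=true terms: 0.81304*0.519 = 0.421968
Normalizer over all consistent configurations: 0.544*0.481 + 0.81304*0.519 = 0.683632
Posterior = 0.421968 / 0.683632 ≈ 0.6172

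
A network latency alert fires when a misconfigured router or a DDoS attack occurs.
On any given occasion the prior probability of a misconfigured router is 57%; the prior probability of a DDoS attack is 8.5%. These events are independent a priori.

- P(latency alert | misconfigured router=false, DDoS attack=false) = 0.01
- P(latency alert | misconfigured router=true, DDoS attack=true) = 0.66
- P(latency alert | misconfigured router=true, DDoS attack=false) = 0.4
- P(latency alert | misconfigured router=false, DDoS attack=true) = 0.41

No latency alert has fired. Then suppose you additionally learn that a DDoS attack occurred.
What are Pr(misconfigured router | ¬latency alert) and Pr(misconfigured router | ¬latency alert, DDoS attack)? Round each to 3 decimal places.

Pr(misconfigured router | ¬latency alert) ≈ 0.445; Pr(misconfigured router | ¬latency alert, DDoS attack) ≈ 0.433

For the numerator, keep only misconfigured router=true terms: 0.312930 + 0.016473 = 0.329403
The normalizing constant is 0.99×0.43×0.915 + 0.59×0.43×0.085 + 0.6×0.57×0.915 + 0.34×0.57×0.085 = 0.740483
P(misconfigured router | ¬latency alert) = 0.329403/0.740483 ≈ 0.445

With the extra evidence:
Sum P(¬latency alert|·) weighted by the priors over both values of misconfigured router:
  P(¬latency alert | DDoS attack) = 0.59*0.43 + 0.34*0.57
        = 0.253700 + 0.193800 = 0.447500
The terms with misconfigured router present sum to 0.193800, so
  P(misconfigured router | ¬latency alert, DDoS attack) = 0.193800 / 0.447500 ≈ 0.433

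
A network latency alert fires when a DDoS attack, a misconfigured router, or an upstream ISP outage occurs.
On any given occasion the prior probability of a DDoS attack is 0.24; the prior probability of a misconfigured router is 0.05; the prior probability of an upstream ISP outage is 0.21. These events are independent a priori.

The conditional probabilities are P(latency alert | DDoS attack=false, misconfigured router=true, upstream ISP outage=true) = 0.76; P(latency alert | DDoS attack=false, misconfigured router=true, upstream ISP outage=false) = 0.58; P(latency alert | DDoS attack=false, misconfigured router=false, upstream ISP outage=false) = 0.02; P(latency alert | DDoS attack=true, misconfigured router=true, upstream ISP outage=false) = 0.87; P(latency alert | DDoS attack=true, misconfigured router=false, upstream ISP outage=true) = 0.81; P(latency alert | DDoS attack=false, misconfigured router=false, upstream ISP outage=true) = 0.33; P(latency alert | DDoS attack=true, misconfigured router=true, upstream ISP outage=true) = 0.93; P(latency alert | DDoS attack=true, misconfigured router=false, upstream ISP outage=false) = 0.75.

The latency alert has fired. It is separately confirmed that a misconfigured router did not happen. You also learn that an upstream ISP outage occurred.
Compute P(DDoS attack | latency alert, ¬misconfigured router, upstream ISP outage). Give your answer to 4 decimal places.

Enumerate both values of DDoS attack and weight by the priors:
  P(latency alert | ¬misconfigured router, upstream ISP outage) = 0.33·0.76 + 0.81·0.24
        = 0.250800 + 0.194400 = 0.445200
The terms with DDoS attack present sum to 0.194400, so
  P(DDoS attack | latency alert, ¬misconfigured router, upstream ISP outage) = 0.194400 / 0.445200 ≈ 0.4367

P(DDoS attack | latency alert, ¬misconfigured router, upstream ISP outage) ≈ 0.4367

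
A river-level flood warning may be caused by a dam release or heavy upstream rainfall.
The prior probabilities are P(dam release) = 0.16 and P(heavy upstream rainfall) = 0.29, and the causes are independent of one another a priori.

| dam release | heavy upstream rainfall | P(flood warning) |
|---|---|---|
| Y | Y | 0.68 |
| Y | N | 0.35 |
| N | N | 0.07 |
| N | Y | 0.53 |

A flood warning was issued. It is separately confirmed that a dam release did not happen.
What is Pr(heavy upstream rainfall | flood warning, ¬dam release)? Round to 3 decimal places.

Pr(heavy upstream rainfall | flood warning, ¬dam release) ≈ 0.756

P(flood warning | ¬dam release) = 0.07×0.71 + 0.53×0.29 = 0.049700 + 0.153700 = 0.203400
The heavy upstream rainfall-present share is 0.53×0.29 = 0.153700.
Hence the posterior is 0.153700/0.203400 ≈ 0.756.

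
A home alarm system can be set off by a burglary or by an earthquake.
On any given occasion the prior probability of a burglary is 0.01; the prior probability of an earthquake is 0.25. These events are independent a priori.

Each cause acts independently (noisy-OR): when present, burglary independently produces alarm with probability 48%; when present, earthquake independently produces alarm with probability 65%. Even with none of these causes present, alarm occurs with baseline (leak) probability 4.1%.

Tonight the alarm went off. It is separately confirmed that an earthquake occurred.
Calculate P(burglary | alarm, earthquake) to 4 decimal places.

Under noisy-OR, P(alarm | causes) = 1 − (1−0.041)·∏(1−qᵢ) over the active causes.
Enumerate both values of burglary and weight by the priors:
  P(alarm | earthquake) = 0.66435*0.99 + 0.825462*0.01
        = 0.657706 + 0.008255 = 0.665961
Keeping only the burglary-present terms gives 0.008255, so
  P(burglary | alarm, earthquake) = 0.008255 / 0.665961 ≈ 0.0124

P(burglary | alarm, earthquake) ≈ 0.0124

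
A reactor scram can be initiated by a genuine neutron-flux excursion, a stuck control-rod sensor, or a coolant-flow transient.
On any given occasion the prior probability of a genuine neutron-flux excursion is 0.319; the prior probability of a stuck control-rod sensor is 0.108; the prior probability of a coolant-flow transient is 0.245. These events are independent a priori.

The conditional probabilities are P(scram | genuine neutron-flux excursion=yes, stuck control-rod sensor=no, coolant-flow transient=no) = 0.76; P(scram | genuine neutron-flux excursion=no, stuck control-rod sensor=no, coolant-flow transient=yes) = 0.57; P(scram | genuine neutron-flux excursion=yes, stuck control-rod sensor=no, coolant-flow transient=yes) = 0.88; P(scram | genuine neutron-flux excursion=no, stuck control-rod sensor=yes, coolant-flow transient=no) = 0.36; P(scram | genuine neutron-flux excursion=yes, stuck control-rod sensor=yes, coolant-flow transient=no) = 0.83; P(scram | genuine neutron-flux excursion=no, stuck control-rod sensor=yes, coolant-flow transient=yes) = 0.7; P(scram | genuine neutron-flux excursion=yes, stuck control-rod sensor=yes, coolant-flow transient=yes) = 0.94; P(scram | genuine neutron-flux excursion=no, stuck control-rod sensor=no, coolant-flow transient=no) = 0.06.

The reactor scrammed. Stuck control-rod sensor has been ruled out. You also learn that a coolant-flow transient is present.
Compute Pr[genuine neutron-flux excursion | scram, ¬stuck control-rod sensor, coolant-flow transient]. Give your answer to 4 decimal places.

For the numerator, keep only genuine neutron-flux excursion=true terms: 0.88×0.319 = 0.280720
The normalizing constant is 0.57×0.681 + 0.88×0.319 = 0.668890
Posterior = 0.280720 / 0.668890 ≈ 0.4197

Pr[genuine neutron-flux excursion | scram, ¬stuck control-rod sensor, coolant-flow transient] ≈ 0.4197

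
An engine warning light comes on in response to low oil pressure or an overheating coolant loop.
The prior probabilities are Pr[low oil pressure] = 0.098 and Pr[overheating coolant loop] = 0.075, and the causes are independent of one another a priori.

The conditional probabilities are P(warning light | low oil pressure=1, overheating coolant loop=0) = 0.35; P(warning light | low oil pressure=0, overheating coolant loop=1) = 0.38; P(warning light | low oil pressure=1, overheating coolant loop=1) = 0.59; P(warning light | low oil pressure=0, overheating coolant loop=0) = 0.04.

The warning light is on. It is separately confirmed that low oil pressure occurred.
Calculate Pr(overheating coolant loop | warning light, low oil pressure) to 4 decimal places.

Pr(overheating coolant loop | warning light, low oil pressure) ≈ 0.1202

By total probability over both values of overheating coolant loop:
  P(warning light | low oil pressure) = 0.35·0.925 + 0.59·0.075
        = 0.323750 + 0.044250 = 0.368000
Keeping only the overheating coolant loop-present terms gives 0.044250, so
  P(overheating coolant loop | warning light, low oil pressure) = 0.044250 / 0.368000 ≈ 0.1202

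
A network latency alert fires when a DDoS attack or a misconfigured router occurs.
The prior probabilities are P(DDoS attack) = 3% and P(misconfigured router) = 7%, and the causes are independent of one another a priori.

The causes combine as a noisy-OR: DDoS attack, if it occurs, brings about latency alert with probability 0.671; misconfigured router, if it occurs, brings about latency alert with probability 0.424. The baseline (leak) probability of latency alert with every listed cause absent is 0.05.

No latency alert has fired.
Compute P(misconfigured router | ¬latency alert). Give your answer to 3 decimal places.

P(misconfigured router | ¬latency alert) ≈ 0.042

Under noisy-OR, P(latency alert | causes) = 1 − (1−0.05)·∏(1−qᵢ) over the active causes.
For the numerator, keep only misconfigured router=true terms: 0.037155 + 0.000378 = 0.037533
Denominator P(¬latency alert): 0.95·0.97·0.93 + 0.5472·0.97·0.07 + 0.31255·0.03·0.93 + 0.180029·0.03·0.07 = 0.903248
P(misconfigured router | ¬latency alert) = 0.037533/0.903248 ≈ 0.042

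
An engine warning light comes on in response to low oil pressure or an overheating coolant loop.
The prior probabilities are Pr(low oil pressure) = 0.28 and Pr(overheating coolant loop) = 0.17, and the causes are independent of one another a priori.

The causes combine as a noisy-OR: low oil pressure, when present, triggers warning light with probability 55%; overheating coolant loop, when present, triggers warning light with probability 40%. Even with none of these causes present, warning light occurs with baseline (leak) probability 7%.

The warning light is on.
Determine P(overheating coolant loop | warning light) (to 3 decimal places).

Under noisy-OR, P(warning light | causes) = 1 − (1−0.07)·∏(1−qᵢ) over the active causes.
Weight on overheating coolant loop=true, given the evidence: 0.054101 + 0.035648 = 0.089749
The normalizing constant is 0.07·0.72·0.83 + 0.442·0.72·0.17 + 0.5815·0.28·0.83 + 0.7489·0.28·0.17 = 0.266722
P(overheating coolant loop | warning light) = 0.089749/0.266722 ≈ 0.336

P(overheating coolant loop | warning light) ≈ 0.336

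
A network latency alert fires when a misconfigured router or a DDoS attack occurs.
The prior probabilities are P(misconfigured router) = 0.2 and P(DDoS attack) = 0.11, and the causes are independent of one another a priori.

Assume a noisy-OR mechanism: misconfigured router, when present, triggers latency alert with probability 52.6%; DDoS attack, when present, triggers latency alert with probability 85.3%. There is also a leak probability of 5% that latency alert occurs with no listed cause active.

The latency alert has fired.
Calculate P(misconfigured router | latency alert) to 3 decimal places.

P(misconfigured router | latency alert) ≈ 0.515

Under noisy-OR, P(latency alert | causes) = 1 − (1−0.05)·∏(1−qᵢ) over the active causes.
Sum P(latency alert|·) weighted by the priors over the 4 (misconfigured router, DDoS attack) configurations:
  P(latency alert) = 0.05×0.8×0.89 + 0.86035×0.8×0.11 + 0.5497×0.2×0.89 + 0.933806×0.2×0.11
        = 0.035600 + 0.075711 + 0.097847 + 0.020544 = 0.229702
The terms with misconfigured router present sum to 0.118391, so
  P(misconfigured router | latency alert) = 0.118391 / 0.229702 ≈ 0.515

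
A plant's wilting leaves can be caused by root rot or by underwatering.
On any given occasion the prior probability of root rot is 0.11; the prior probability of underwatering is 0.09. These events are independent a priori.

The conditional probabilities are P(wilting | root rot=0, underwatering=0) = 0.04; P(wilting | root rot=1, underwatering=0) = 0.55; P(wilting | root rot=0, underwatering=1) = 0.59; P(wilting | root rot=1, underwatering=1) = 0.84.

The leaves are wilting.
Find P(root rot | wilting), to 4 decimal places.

P(root rot | wilting) ≈ 0.4431

P(wilting) = 0.04×0.89×0.91 + 0.59×0.89×0.09 + 0.55×0.11×0.91 + 0.84×0.11×0.09 = 0.032396 + 0.047259 + 0.055055 + 0.008316 = 0.143026
The root rot-present share is 0.055055 + 0.008316 = 0.063371.
P(root rot | wilting) = 0.063371 / 0.143026 ≈ 0.4431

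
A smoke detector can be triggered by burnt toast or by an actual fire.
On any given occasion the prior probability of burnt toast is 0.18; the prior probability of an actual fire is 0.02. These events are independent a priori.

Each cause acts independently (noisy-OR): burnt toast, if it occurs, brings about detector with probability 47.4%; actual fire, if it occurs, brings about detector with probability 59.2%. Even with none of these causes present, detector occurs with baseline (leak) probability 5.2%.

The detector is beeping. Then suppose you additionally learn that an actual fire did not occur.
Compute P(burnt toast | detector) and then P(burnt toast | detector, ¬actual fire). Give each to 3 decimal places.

Under noisy-OR, P(detector | causes) = 1 − (1−0.052)·∏(1−qᵢ) over the active causes.
Weight on burnt toast=true, given the evidence: 0.088438 + 0.002868 = 0.091306
The normalizing constant is 0.052·0.82·0.98 + 0.613216·0.82·0.02 + 0.501352·0.18·0.98 + 0.796552·0.18·0.02 = 0.143150
Posterior = 0.091306 / 0.143150 ≈ 0.638

Now condition on the additional information:
P(detector | ¬actual fire) = 0.052×0.82 + 0.501352×0.18 = 0.042640 + 0.090243 = 0.132883
Of this, 0.090243 comes from 0.501352×0.18 (the burnt toast=true cases).
Hence the posterior is 0.090243/0.132883 ≈ 0.679.
With actual fire excluded, burnt toast must carry more of the explanatory weight for the detector.

P(burnt toast | detector) ≈ 0.638; P(burnt toast | detector, ¬actual fire) ≈ 0.679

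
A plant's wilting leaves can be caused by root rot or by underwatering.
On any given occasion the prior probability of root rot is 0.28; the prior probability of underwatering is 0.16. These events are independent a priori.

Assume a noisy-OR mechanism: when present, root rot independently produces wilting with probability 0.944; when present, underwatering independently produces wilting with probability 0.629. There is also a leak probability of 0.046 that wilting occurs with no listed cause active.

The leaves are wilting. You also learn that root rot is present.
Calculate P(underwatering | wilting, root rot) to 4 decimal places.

Under noisy-OR, P(wilting | causes) = 1 − (1−0.046)·∏(1−qᵢ) over the active causes.
Enumerate both values of underwatering and weight by the priors:
  P(wilting | root rot) = 0.946576×0.84 + 0.98018×0.16
        = 0.795124 + 0.156829 = 0.951953
The terms with underwatering present sum to 0.156829, so
  P(underwatering | wilting, root rot) = 0.156829 / 0.951953 ≈ 0.1647

P(underwatering | wilting, root rot) ≈ 0.1647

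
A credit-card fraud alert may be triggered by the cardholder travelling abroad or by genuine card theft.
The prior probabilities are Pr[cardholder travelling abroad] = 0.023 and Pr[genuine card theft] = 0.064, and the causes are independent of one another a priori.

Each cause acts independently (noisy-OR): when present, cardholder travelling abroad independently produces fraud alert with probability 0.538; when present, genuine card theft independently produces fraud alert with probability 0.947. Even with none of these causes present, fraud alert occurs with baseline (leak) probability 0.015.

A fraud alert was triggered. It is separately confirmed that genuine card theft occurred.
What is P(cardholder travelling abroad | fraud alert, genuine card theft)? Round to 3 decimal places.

Under noisy-OR, P(fraud alert | causes) = 1 − (1−0.015)·∏(1−qᵢ) over the active causes.
Enumerate both values of cardholder travelling abroad and weight by the priors:
  P(fraud alert | genuine card theft) = 0.947795·0.977 + 0.975881·0.023
        = 0.925996 + 0.022445 = 0.948441
Keeping only the cardholder travelling abroad-present terms gives 0.022445, so
  P(cardholder travelling abroad | fraud alert, genuine card theft) = 0.022445 / 0.948441 ≈ 0.024

P(cardholder travelling abroad | fraud alert, genuine card theft) ≈ 0.024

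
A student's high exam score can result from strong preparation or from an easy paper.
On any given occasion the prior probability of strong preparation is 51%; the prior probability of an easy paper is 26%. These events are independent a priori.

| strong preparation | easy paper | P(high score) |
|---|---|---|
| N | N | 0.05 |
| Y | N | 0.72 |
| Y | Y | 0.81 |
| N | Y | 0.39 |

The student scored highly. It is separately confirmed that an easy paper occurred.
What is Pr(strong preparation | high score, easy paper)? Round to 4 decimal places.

Pr(strong preparation | high score, easy paper) ≈ 0.6837

Enumerate both values of strong preparation and weight by the priors:
  P(high score | easy paper) = 0.39×0.49 + 0.81×0.51
        = 0.191100 + 0.413100 = 0.604200
Keeping only the strong preparation-present terms gives 0.413100, so
  P(strong preparation | high score, easy paper) = 0.413100 / 0.604200 ≈ 0.6837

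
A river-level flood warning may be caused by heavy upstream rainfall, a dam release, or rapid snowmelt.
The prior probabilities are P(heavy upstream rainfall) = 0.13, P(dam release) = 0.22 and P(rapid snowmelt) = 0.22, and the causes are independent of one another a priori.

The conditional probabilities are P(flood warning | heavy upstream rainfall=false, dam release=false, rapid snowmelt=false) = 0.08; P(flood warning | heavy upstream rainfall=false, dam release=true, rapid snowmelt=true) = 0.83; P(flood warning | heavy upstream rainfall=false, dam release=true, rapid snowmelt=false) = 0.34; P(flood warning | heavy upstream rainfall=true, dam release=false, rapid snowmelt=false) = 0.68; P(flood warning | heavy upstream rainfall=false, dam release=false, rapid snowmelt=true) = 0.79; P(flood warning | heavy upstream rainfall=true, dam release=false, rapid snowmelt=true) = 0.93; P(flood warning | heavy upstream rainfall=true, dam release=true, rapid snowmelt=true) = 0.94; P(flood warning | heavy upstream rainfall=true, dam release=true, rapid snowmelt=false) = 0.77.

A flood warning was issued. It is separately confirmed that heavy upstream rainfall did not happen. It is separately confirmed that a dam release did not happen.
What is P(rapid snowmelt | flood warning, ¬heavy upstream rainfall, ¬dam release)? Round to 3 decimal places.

For the numerator, keep only rapid snowmelt=true terms: 0.79×0.22 = 0.173800
Normalizer over all consistent configurations: 0.08×0.78 + 0.79×0.22 = 0.236200
P(rapid snowmelt | flood warning, ¬heavy upstream rainfall, ¬dam release) = 0.173800/0.236200 ≈ 0.736

P(rapid snowmelt | flood warning, ¬heavy upstream rainfall, ¬dam release) ≈ 0.736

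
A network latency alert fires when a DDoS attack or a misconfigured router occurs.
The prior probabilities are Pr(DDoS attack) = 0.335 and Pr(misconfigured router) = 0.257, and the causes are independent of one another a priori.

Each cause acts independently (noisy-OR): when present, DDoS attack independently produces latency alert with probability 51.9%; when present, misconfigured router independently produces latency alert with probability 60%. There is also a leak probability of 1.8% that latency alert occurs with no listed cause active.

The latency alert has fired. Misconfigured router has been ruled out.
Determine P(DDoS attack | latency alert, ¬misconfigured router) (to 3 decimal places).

P(DDoS attack | latency alert, ¬misconfigured router) ≈ 0.937

Under noisy-OR, P(latency alert | causes) = 1 − (1−0.018)·∏(1−qᵢ) over the active causes.
P(latency alert | ¬misconfigured router) = 0.018*0.665 + 0.527658*0.335 = 0.011970 + 0.176765 = 0.188735
The DDoS attack-present share is 0.527658*0.335 = 0.176765.
P(DDoS attack | latency alert, ¬misconfigured router) = 0.176765 / 0.188735 ≈ 0.937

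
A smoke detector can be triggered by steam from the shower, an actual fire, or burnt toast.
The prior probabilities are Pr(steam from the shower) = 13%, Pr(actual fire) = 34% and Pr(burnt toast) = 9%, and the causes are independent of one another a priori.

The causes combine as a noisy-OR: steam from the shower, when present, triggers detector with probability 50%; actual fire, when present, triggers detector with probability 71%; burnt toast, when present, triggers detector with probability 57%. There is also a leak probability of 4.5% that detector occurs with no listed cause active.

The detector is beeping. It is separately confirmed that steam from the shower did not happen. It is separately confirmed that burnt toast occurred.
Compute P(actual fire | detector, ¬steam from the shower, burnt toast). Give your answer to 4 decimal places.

P(actual fire | detector, ¬steam from the shower, burnt toast) ≈ 0.4350

Under noisy-OR, P(detector | causes) = 1 − (1−0.045)·∏(1−qᵢ) over the active causes.
Enumerate both values of actual fire and weight by the priors:
  P(detector | ¬steam from the shower, burnt toast) = 0.58935*0.66 + 0.880911*0.34
        = 0.388971 + 0.299510 = 0.688481
Keeping only the actual fire-present terms gives 0.299510, so
  P(actual fire | detector, ¬steam from the shower, burnt toast) = 0.299510 / 0.688481 ≈ 0.4350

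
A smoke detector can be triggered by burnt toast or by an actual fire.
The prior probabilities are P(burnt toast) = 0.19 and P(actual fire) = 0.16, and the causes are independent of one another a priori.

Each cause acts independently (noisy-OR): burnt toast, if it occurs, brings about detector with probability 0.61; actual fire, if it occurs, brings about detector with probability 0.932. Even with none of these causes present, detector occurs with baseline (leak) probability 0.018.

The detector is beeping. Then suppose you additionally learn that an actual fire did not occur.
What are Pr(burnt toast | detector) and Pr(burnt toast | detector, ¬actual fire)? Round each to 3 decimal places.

Under noisy-OR, P(detector | causes) = 1 − (1−0.018)·∏(1−qᵢ) over the active causes.
Weight on burnt toast=true, given the evidence: 0.098476 + 0.029608 = 0.128084
Denominator P(detector): 0.018×0.81×0.84 + 0.933224×0.81×0.16 + 0.61702×0.19×0.84 + 0.973957×0.19×0.16 = 0.261277
P(burnt toast | detector) = 0.128084/0.261277 ≈ 0.490

Now condition on the additional information:
Enumerate both values of burnt toast and weight by the priors:
  P(detector | ¬actual fire) = 0.018*0.81 + 0.61702*0.19
        = 0.014580 + 0.117234 = 0.131814
Keeping only the burnt toast-present terms gives 0.117234, so
  P(burnt toast | detector, ¬actual fire) = 0.117234 / 0.131814 ≈ 0.889
With actual fire excluded, burnt toast must carry more of the explanatory weight for the detector.

Pr(burnt toast | detector) ≈ 0.490; Pr(burnt toast | detector, ¬actual fire) ≈ 0.889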